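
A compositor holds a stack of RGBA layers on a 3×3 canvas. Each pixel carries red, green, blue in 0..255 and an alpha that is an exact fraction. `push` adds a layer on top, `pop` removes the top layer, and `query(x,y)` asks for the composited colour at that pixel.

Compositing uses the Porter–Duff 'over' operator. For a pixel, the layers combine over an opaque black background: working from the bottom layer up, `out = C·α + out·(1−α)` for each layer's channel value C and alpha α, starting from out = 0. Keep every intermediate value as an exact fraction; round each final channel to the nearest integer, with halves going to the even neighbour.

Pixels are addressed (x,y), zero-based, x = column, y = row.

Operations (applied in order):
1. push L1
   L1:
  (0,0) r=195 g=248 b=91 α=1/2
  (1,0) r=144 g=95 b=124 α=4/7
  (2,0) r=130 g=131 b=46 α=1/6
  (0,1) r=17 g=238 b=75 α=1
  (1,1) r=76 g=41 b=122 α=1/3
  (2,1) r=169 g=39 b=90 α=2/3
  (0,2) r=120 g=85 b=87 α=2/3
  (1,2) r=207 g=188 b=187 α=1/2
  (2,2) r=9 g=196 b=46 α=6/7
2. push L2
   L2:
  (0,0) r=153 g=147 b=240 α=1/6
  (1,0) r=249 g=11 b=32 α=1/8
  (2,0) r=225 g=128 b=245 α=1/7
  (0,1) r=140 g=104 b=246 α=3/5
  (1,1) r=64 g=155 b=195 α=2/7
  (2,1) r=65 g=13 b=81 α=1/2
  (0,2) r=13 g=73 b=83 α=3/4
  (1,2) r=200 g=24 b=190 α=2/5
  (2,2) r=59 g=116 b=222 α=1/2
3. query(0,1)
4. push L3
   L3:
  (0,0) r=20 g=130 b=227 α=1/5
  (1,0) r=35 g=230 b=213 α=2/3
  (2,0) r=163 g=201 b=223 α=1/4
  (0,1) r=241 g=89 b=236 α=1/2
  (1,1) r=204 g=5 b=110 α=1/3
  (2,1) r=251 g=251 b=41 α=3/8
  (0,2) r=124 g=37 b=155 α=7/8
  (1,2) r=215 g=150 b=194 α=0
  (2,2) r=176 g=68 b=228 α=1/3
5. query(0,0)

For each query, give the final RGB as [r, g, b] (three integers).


query (0,1) [L1,L2] — begin 0,0,0
L1 α=1: [17, 238, 75]
L2 α=3/5: [454/5, 788/5, 888/5]
= [91, 158, 178]

query (0,0) [L1,L2,L3] — begin 0,0,0
L1 α=1/2: [195/2, 124, 91/2]
L2 α=1/6: [427/4, 767/6, 935/12]
L3 α=1/5: [447/5, 1924/15, 1616/15]
rounded: [89, 128, 108]


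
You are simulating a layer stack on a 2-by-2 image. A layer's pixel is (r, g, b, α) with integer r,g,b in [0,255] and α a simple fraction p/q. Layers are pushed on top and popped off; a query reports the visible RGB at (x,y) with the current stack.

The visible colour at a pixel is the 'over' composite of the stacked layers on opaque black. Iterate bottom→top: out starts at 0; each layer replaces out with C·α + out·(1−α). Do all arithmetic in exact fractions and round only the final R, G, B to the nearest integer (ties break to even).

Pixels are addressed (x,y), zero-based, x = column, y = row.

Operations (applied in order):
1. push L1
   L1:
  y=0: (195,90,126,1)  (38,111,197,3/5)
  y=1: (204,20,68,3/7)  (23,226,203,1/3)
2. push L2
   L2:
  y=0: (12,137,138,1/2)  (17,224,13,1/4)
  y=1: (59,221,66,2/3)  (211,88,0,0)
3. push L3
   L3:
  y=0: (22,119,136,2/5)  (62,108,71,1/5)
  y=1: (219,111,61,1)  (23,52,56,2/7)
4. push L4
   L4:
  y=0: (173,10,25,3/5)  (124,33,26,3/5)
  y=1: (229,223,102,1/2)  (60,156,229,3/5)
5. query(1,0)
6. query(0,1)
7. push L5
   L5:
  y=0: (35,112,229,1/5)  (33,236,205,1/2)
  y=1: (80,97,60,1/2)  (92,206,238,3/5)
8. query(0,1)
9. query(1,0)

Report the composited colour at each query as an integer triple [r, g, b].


query (1,0) [L1,L2,L3,L4] — begin 0,0,0
L1 α=3/5: [114/5, 333/5, 591/5]
L2 α=1/4: [427/20, 2119/20, 919/10]
L3 α=1/5: [737/25, 2659/25, 2193/25]
L4 α=3/5: [10774/125, 7793/125, 6336/125]
→ [86, 62, 51]

query (0,1) [L1,L2,L3,L4] — begin 0,0,0
+L1 (α=3/7) → [612/7, 60/7, 204/7]
+L2 (α=2/3) → [1438/21, 3154/21, 376/7]
+L3 (α=1) → [219, 111, 61]
+L4 (α=1/2) → [224, 167, 163/2]
= [224, 167, 82]

(0,1) stack=L1,L2,L3,L4,L5; from [0,0,0]:
after L1 α=3/7: [612/7, 60/7, 204/7]
after L2 α=2/3: [1438/21, 3154/21, 376/7]
after L3 α=1: [219, 111, 61]
after L4 α=1/2: [224, 167, 163/2]
after L5 α=1/2: [152, 132, 283/4]
rounded: [152, 132, 71]

at x=1,y=0 over L1,L2,L3,L4,L5:
+L1 (α=3/5) → [114/5, 333/5, 591/5]
+L2 (α=1/4) → [427/20, 2119/20, 919/10]
+L3 (α=1/5) → [737/25, 2659/25, 2193/25]
+L4 (α=3/5) → [10774/125, 7793/125, 6336/125]
+L5 (α=1/2) → [14899/250, 37293/250, 31961/250]
→ [60, 149, 128]


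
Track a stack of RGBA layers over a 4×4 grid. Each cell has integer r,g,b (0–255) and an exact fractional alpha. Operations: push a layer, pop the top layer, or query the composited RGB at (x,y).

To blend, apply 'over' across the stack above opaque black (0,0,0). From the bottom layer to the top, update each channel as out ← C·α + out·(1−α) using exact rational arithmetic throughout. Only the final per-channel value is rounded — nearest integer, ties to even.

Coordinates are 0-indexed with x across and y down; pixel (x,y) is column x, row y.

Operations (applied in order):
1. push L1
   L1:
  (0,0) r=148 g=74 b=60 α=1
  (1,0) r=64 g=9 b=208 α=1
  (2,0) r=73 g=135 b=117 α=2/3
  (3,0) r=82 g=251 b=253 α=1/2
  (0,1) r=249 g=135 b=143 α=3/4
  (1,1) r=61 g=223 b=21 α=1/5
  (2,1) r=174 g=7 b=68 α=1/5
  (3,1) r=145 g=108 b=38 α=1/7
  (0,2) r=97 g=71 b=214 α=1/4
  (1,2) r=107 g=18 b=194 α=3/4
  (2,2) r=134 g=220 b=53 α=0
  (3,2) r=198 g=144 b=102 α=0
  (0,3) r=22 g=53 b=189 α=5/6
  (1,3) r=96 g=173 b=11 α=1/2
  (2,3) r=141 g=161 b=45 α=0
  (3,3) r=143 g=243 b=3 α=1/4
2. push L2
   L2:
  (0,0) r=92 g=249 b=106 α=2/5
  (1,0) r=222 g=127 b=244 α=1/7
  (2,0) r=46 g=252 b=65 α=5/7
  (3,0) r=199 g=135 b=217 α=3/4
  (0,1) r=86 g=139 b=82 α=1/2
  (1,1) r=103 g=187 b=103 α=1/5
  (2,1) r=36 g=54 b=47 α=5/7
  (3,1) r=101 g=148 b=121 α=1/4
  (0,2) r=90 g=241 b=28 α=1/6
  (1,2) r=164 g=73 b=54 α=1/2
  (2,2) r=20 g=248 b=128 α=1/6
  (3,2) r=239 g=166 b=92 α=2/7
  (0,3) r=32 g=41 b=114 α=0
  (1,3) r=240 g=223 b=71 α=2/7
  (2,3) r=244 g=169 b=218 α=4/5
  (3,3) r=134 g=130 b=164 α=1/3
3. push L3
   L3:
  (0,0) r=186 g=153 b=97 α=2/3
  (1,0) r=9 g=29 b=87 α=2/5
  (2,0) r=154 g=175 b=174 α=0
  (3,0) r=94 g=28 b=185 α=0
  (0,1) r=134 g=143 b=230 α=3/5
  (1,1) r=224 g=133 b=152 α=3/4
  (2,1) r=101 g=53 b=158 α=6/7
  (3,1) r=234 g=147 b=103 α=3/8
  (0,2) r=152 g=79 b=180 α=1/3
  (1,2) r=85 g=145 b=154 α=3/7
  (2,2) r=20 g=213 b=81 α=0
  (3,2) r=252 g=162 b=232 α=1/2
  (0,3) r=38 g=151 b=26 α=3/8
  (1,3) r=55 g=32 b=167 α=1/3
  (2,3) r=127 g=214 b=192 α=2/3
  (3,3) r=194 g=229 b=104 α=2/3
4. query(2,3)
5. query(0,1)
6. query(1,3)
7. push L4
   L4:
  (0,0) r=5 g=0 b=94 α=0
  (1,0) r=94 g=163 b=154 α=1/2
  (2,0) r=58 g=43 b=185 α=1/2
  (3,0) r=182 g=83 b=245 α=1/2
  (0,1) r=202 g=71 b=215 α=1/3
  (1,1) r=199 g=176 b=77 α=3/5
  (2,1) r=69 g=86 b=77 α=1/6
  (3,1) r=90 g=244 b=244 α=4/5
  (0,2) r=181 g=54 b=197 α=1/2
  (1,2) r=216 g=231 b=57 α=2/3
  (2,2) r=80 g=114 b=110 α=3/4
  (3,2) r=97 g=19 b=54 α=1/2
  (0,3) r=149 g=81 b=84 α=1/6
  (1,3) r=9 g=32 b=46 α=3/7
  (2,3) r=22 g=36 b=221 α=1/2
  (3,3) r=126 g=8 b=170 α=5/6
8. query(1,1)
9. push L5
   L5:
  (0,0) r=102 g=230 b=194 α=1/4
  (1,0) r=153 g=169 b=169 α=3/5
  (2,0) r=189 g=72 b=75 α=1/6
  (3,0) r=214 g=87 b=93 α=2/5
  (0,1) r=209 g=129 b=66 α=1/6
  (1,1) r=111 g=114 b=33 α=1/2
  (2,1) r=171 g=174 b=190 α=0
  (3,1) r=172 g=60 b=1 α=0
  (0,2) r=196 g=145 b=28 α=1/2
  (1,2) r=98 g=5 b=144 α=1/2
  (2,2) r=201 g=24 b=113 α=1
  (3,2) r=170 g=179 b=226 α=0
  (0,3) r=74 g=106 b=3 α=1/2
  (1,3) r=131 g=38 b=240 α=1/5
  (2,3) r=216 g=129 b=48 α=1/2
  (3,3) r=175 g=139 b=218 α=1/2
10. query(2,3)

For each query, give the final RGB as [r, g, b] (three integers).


query (2,3) [L1,L2,L3] — begin 0,0,0
+L1 (α=0) → [0, 0, 0]
+L2 (α=4/5) → [976/5, 676/5, 872/5]
+L3 (α=2/3) → [2246/15, 2816/15, 2792/15]
rounded: [150, 188, 186]

(0,1) stack=L1,L2,L3; from [0,0,0]:
+L1 (α=3/4) → [747/4, 405/4, 429/4]
+L2 (α=1/2) → [1091/8, 961/8, 757/8]
+L3 (α=3/5) → [2699/20, 2677/20, 3517/20]
→ [135, 134, 176]

(1,3) stack=L1,L2,L3; from [0,0,0]:
+L1 (α=1/2) → [48, 173/2, 11/2]
+L2 (α=2/7) → [720/7, 251/2, 339/14]
+L3 (α=1/3) → [1825/21, 283/3, 1508/21]
rounded: [87, 94, 72]

query (1,1) [L1,L2,L3,L4] — begin 0,0,0
after L1 α=1/5: [61/5, 223/5, 21/5]
after L2 α=1/5: [759/25, 1827/25, 599/25]
after L3 α=3/4: [17559/100, 5901/50, 11999/100]
after L4 α=3/5: [47409/250, 19101/125, 23549/250]
= [190, 153, 94]

(2,3) stack=L1,L2,L3,L4,L5; from [0,0,0]:
after L1 α=0: [0, 0, 0]
after L2 α=4/5: [976/5, 676/5, 872/5]
after L3 α=2/3: [2246/15, 2816/15, 2792/15]
after L4 α=1/2: [1288/15, 1678/15, 6107/30]
after L5 α=1/2: [2264/15, 3613/30, 7547/60]
→ [151, 120, 126]


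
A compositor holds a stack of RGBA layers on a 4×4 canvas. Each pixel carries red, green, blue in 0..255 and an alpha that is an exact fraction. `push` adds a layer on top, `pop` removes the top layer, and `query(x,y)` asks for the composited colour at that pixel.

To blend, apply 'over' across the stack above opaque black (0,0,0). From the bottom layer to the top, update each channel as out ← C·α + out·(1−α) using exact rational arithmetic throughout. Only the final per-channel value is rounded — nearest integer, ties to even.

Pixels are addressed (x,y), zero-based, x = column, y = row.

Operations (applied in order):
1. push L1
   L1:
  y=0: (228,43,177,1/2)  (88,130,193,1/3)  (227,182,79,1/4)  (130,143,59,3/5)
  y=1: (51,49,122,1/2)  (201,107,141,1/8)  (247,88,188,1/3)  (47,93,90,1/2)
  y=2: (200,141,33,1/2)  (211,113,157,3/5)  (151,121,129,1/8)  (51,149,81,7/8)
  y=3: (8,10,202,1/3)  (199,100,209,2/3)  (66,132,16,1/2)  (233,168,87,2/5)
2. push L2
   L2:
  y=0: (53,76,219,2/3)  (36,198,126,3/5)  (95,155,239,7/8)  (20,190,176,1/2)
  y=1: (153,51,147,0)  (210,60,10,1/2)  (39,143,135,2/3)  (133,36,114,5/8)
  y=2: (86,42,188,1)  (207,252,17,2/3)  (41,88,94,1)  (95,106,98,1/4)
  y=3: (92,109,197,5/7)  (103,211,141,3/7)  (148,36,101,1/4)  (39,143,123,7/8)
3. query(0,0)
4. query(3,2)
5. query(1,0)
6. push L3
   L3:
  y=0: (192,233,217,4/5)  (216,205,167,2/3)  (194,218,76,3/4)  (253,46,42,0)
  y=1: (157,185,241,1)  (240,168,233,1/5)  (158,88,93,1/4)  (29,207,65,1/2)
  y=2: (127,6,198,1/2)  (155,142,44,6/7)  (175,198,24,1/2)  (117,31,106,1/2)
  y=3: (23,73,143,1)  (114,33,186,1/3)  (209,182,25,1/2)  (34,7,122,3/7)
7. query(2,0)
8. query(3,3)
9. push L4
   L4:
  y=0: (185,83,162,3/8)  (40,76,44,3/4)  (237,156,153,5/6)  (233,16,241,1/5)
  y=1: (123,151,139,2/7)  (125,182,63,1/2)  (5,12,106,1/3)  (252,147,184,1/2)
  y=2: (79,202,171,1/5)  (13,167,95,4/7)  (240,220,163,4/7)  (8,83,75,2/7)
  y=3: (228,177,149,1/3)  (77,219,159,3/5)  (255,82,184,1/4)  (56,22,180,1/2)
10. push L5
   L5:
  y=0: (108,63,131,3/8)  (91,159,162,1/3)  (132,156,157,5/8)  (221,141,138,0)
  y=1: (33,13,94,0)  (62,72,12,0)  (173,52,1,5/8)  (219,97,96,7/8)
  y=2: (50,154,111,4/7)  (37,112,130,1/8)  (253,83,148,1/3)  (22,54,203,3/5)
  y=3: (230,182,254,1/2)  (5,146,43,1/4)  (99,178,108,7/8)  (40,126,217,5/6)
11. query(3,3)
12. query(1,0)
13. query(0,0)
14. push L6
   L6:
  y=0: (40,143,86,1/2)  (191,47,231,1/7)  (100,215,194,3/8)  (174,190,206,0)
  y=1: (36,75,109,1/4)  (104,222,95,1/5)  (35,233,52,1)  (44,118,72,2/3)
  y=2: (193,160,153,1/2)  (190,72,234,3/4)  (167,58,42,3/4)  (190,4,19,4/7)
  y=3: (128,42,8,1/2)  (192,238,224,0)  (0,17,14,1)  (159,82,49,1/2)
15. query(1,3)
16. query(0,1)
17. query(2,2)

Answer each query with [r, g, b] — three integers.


at x=0,y=0 over L1,L2:
after L1 α=1/2: [114, 43/2, 177/2]
after L2 α=2/3: [220/3, 347/6, 351/2]
= [73, 58, 176]

query (3,2) [L1,L2] — begin 0,0,0
L1 α=7/8: [357/8, 1043/8, 567/8]
L2 α=1/4: [1831/32, 3977/32, 2485/32]
rounded: [57, 124, 78]

at x=1,y=0 over L1,L2:
L1 α=1/3: [88/3, 130/3, 193/3]
L2 α=3/5: [100/3, 2042/15, 304/3]
→ [33, 136, 101]

(2,0) stack=L1,L2,L3; from [0,0,0]:
after L1 α=1/4: [227/4, 91/2, 79/4]
after L2 α=7/8: [2887/32, 2261/16, 6771/32]
after L3 α=3/4: [21511/128, 12725/64, 14067/128]
= [168, 199, 110]

query (3,3) [L1,L2,L3] — begin 0,0,0
+L1 (α=2/5) → [466/5, 336/5, 174/5]
+L2 (α=7/8) → [1831/40, 5341/40, 4479/40]
+L3 (α=3/7) → [2851/70, 793/10, 8139/70]
→ [41, 79, 116]

(3,3) stack=L1,L2,L3,L4,L5; from [0,0,0]:
L1 α=2/5: [466/5, 336/5, 174/5]
L2 α=7/8: [1831/40, 5341/40, 4479/40]
L3 α=3/7: [2851/70, 793/10, 8139/70]
L4 α=1/2: [6771/140, 1013/20, 20739/140]
L5 α=5/6: [34771/840, 13613/120, 172639/840]
→ [41, 113, 206]

(1,0) stack=L1,L2,L3,L4,L5; from [0,0,0]:
+L1 (α=1/3) → [88/3, 130/3, 193/3]
+L2 (α=3/5) → [100/3, 2042/15, 304/3]
+L3 (α=2/3) → [1396/9, 8192/45, 1306/9]
+L4 (α=3/4) → [619/9, 4613/45, 1247/18]
+L5 (α=1/3) → [2057/27, 16381/135, 2705/27]
→ [76, 121, 100]

(0,0) stack=L1,L2,L3,L4,L5; from [0,0,0]:
L1 α=1/2: [114, 43/2, 177/2]
L2 α=2/3: [220/3, 347/6, 351/2]
L3 α=4/5: [2524/15, 5939/30, 2087/10]
L4 α=3/8: [4189/24, 7433/48, 3059/16]
L5 α=3/8: [28721/192, 46237/384, 21583/128]
rounded: [150, 120, 169]

at x=1,y=3 over L1,L2,L3,L4,L5,L6:
after L1 α=2/3: [398/3, 200/3, 418/3]
after L2 α=3/7: [2519/21, 2699/21, 2941/21]
after L3 α=1/3: [7432/63, 6091/63, 9788/63]
after L4 α=3/5: [29417/315, 53573/315, 49627/315]
after L5 α=1/4: [14971/210, 68903/420, 27071/210]
after L6 α=0: [14971/210, 68903/420, 27071/210]
→ [71, 164, 129]

at x=0,y=1 over L1,L2,L3,L4,L5,L6:
+L1 (α=1/2) → [51/2, 49/2, 61]
+L2 (α=0) → [51/2, 49/2, 61]
+L3 (α=1) → [157, 185, 241]
+L4 (α=2/7) → [1031/7, 1227/7, 1483/7]
+L5 (α=0) → [1031/7, 1227/7, 1483/7]
+L6 (α=1/4) → [3345/28, 2103/14, 1303/7]
→ [119, 150, 186]

at x=2,y=2 over L1,L2,L3,L4,L5,L6:
after L1 α=1/8: [151/8, 121/8, 129/8]
after L2 α=1: [41, 88, 94]
after L3 α=1/2: [108, 143, 59]
after L4 α=4/7: [1284/7, 187, 829/7]
after L5 α=1/3: [4339/21, 457/3, 898/7]
after L6 α=3/4: [3715/21, 979/12, 445/7]
→ [177, 82, 64]


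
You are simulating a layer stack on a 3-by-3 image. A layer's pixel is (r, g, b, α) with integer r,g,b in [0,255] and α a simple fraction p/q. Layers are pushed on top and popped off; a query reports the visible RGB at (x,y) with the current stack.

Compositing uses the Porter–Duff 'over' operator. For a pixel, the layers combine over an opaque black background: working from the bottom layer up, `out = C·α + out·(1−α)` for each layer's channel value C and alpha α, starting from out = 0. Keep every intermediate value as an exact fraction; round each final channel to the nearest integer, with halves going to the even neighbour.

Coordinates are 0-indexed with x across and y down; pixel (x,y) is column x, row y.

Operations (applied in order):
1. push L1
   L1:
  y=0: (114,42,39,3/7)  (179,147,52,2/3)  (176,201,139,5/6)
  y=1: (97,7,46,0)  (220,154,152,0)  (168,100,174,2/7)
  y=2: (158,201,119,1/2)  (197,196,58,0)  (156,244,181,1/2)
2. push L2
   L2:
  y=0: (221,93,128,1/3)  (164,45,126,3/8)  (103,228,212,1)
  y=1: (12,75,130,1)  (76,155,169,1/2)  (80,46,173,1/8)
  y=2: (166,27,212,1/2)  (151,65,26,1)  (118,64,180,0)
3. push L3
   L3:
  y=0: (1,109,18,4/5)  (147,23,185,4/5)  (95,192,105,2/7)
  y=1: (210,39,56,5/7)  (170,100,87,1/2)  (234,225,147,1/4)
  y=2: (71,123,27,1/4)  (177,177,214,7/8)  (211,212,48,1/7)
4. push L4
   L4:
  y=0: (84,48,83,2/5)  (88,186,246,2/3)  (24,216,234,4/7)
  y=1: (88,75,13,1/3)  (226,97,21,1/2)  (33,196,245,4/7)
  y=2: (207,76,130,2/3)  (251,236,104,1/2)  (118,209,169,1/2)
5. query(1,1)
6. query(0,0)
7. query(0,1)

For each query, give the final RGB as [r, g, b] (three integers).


query (1,1) [L1,L2,L3,L4] — begin 0,0,0
+L1 (α=0) → [0, 0, 0]
+L2 (α=1/2) → [38, 155/2, 169/2]
+L3 (α=1/2) → [104, 355/4, 343/4]
+L4 (α=1/2) → [165, 743/8, 427/8]
→ [165, 93, 53]

(0,0) stack=L1,L2,L3,L4; from [0,0,0]:
+L1 (α=3/7) → [342/7, 18, 117/7]
+L2 (α=1/3) → [2231/21, 43, 1130/21]
+L3 (α=4/5) → [463/21, 479/5, 2642/105]
+L4 (α=2/5) → [1639/35, 1917/25, 8452/175]
rounded: [47, 77, 48]

at x=0,y=1 over L1,L2,L3,L4:
+L1 (α=0) → [0, 0, 0]
+L2 (α=1) → [12, 75, 130]
+L3 (α=5/7) → [1074/7, 345/7, 540/7]
+L4 (α=1/3) → [2764/21, 405/7, 1171/21]
= [132, 58, 56]


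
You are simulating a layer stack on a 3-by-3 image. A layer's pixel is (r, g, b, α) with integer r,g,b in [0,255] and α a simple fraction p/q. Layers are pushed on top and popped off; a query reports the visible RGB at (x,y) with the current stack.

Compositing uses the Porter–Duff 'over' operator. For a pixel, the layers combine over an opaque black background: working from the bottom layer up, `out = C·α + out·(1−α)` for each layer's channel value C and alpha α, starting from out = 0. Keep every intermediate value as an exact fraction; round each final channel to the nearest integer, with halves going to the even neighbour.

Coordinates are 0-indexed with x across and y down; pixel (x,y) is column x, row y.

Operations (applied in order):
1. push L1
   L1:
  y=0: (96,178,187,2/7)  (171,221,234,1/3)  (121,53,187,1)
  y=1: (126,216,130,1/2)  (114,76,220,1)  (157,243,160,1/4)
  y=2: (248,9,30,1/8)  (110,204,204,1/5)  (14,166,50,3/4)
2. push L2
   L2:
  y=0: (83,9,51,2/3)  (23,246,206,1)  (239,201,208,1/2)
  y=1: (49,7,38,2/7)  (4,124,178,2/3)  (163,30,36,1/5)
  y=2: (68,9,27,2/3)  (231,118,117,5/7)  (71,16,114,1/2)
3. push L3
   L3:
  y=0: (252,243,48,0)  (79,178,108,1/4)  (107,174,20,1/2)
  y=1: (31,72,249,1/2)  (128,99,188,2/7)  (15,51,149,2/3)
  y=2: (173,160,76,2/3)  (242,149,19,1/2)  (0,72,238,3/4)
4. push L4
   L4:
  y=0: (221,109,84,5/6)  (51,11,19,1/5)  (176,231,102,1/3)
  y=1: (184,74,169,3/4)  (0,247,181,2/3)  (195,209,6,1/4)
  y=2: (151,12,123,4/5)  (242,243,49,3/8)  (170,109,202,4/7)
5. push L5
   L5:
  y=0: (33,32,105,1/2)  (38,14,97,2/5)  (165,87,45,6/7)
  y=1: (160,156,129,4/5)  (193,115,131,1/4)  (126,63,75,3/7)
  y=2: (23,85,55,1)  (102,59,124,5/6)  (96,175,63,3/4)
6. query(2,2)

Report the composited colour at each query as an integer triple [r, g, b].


at x=2,y=2 over L1,L2,L3,L4,L5:
+L1 (α=3/4) → [21/2, 249/2, 75/2]
+L2 (α=1/2) → [163/4, 281/4, 303/4]
+L3 (α=3/4) → [163/16, 1145/16, 3159/16]
+L4 (α=4/7) → [11369/112, 10411/112, 22405/112]
+L5 (α=3/4) → [43625/448, 69211/448, 43573/448]
rounded: [97, 154, 97]


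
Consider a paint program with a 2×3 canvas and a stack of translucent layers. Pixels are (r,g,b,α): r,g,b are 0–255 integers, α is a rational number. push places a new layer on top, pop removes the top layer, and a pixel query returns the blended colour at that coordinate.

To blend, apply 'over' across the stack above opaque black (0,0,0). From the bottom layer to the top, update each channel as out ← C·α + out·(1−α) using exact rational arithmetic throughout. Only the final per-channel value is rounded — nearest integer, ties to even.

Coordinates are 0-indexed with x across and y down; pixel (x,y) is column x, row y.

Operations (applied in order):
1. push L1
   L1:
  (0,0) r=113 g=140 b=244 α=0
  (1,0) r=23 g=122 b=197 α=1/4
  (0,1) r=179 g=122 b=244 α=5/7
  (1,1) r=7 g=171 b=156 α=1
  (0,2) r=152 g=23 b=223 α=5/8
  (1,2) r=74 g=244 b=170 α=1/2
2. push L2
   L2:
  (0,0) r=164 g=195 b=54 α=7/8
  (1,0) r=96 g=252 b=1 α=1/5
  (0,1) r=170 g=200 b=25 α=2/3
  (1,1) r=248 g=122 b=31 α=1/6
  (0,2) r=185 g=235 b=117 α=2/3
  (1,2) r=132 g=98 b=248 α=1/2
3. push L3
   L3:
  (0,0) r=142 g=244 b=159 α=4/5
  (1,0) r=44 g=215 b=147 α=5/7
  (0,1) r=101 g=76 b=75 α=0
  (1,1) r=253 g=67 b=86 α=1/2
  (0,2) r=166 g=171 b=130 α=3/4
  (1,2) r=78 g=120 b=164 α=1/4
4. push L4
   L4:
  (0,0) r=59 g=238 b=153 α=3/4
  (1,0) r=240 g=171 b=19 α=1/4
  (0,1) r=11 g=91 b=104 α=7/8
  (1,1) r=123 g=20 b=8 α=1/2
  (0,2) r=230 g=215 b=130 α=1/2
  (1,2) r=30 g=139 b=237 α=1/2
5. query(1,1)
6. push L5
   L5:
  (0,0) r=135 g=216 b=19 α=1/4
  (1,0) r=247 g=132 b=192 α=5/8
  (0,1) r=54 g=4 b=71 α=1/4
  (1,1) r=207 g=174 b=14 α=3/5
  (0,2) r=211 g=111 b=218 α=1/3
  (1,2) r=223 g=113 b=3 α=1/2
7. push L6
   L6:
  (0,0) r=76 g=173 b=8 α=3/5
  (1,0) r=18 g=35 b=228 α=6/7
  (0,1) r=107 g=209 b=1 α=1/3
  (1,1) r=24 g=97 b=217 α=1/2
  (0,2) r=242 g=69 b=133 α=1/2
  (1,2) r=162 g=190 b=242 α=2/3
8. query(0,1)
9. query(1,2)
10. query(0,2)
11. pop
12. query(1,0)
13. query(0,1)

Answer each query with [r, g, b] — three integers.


query (1,1) [L1,L2,L3,L4] — begin 0,0,0
+L1 (α=1) → [7, 171, 156]
+L2 (α=1/6) → [283/6, 977/6, 811/6]
+L3 (α=1/2) → [1801/12, 1379/12, 1327/12]
+L4 (α=1/2) → [3277/24, 1619/24, 1423/24]
rounded: [137, 67, 59]

at x=0,y=1 over L1,L2,L3,L4,L5,L6:
L1 α=5/7: [895/7, 610/7, 1220/7]
L2 α=2/3: [3275/21, 3410/21, 1570/21]
L3 α=0: [3275/21, 3410/21, 1570/21]
L4 α=7/8: [1223/42, 16787/168, 8429/84]
L5 α=1/4: [1979/56, 17011/224, 10417/112]
L6 α=1/3: [4975/84, 13473/112, 3491/56]
= [59, 120, 62]

at x=1,y=2 over L1,L2,L3,L4,L5,L6:
L1 α=1/2: [37, 122, 85]
L2 α=1/2: [169/2, 110, 333/2]
L3 α=1/4: [663/8, 225/2, 1327/8]
L4 α=1/2: [903/16, 503/4, 3223/16]
L5 α=1/2: [4471/32, 955/8, 3271/32]
L6 α=2/3: [14839/96, 3995/24, 6253/32]
rounded: [155, 166, 195]

query (0,2) [L1,L2,L3,L4,L5,L6] — begin 0,0,0
L1 α=5/8: [95, 115/8, 1115/8]
L2 α=2/3: [155, 3875/24, 2987/24]
L3 α=3/4: [653/4, 16187/96, 12347/96]
L4 α=1/2: [1573/8, 36827/192, 24827/192]
L5 α=1/3: [2417/12, 47483/288, 45755/288]
L6 α=1/2: [5321/24, 67355/576, 84059/576]
→ [222, 117, 146]

(1,0) stack=L1,L2,L3,L4,L5; from [0,0,0]:
+L1 (α=1/4) → [23/4, 61/2, 197/4]
+L2 (α=1/5) → [119/5, 374/5, 198/5]
+L3 (α=5/7) → [1338/35, 6123/35, 4071/35]
+L4 (α=1/4) → [6207/70, 12177/70, 6439/70]
+L5 (α=5/8) → [105071/560, 82731/560, 86517/560]
rounded: [188, 148, 154]

at x=0,y=1 over L1,L2,L3,L4,L5:
after L1 α=5/7: [895/7, 610/7, 1220/7]
after L2 α=2/3: [3275/21, 3410/21, 1570/21]
after L3 α=0: [3275/21, 3410/21, 1570/21]
after L4 α=7/8: [1223/42, 16787/168, 8429/84]
after L5 α=1/4: [1979/56, 17011/224, 10417/112]
→ [35, 76, 93]


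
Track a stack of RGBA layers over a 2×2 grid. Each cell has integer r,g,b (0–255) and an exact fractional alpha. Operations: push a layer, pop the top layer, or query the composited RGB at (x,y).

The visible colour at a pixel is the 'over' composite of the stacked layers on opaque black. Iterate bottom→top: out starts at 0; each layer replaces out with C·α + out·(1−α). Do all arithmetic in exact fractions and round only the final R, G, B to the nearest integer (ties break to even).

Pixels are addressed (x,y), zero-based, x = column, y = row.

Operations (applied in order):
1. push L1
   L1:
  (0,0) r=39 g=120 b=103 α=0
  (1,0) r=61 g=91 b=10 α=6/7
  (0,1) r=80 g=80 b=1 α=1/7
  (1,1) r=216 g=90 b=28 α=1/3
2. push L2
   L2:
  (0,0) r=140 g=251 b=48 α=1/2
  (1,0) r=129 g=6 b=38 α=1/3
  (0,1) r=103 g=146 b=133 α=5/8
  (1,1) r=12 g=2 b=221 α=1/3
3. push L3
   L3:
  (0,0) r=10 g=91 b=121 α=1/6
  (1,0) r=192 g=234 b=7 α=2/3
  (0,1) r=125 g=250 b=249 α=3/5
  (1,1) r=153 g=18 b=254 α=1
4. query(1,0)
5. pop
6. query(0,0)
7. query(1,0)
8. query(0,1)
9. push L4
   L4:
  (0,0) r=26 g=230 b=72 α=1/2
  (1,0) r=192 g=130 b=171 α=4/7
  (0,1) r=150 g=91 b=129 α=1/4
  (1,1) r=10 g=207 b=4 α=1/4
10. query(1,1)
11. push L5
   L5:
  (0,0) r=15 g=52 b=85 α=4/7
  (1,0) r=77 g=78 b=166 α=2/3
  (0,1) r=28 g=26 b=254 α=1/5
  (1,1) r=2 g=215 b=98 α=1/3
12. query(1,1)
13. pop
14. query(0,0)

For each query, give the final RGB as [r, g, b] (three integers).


query (1,0) [L1,L2,L3] — begin 0,0,0
+L1 (α=6/7) → [366/7, 78, 60/7]
+L2 (α=1/3) → [545/7, 54, 386/21]
+L3 (α=2/3) → [3233/21, 174, 680/63]
= [154, 174, 11]

query (0,0) [L1,L2] — begin 0,0,0
after L1 α=0: [0, 0, 0]
after L2 α=1/2: [70, 251/2, 24]
→ [70, 126, 24]

query (1,0) [L1,L2] — begin 0,0,0
after L1 α=6/7: [366/7, 78, 60/7]
after L2 α=1/3: [545/7, 54, 386/21]
rounded: [78, 54, 18]

query (0,1) [L1,L2] — begin 0,0,0
L1 α=1/7: [80/7, 80/7, 1/7]
L2 α=5/8: [3845/56, 2675/28, 2329/28]
= [69, 96, 83]

query (1,1) [L1,L2,L4] — begin 0,0,0
L1 α=1/3: [72, 30, 28/3]
L2 α=1/3: [52, 62/3, 719/9]
L4 α=1/4: [83/2, 269/4, 731/12]
→ [42, 67, 61]

(1,1) stack=L1,L2,L4,L5; from [0,0,0]:
after L1 α=1/3: [72, 30, 28/3]
after L2 α=1/3: [52, 62/3, 719/9]
after L4 α=1/4: [83/2, 269/4, 731/12]
after L5 α=1/3: [85/3, 233/2, 1319/18]
= [28, 116, 73]

query (0,0) [L1,L2,L4] — begin 0,0,0
after L1 α=0: [0, 0, 0]
after L2 α=1/2: [70, 251/2, 24]
after L4 α=1/2: [48, 711/4, 48]
= [48, 178, 48]


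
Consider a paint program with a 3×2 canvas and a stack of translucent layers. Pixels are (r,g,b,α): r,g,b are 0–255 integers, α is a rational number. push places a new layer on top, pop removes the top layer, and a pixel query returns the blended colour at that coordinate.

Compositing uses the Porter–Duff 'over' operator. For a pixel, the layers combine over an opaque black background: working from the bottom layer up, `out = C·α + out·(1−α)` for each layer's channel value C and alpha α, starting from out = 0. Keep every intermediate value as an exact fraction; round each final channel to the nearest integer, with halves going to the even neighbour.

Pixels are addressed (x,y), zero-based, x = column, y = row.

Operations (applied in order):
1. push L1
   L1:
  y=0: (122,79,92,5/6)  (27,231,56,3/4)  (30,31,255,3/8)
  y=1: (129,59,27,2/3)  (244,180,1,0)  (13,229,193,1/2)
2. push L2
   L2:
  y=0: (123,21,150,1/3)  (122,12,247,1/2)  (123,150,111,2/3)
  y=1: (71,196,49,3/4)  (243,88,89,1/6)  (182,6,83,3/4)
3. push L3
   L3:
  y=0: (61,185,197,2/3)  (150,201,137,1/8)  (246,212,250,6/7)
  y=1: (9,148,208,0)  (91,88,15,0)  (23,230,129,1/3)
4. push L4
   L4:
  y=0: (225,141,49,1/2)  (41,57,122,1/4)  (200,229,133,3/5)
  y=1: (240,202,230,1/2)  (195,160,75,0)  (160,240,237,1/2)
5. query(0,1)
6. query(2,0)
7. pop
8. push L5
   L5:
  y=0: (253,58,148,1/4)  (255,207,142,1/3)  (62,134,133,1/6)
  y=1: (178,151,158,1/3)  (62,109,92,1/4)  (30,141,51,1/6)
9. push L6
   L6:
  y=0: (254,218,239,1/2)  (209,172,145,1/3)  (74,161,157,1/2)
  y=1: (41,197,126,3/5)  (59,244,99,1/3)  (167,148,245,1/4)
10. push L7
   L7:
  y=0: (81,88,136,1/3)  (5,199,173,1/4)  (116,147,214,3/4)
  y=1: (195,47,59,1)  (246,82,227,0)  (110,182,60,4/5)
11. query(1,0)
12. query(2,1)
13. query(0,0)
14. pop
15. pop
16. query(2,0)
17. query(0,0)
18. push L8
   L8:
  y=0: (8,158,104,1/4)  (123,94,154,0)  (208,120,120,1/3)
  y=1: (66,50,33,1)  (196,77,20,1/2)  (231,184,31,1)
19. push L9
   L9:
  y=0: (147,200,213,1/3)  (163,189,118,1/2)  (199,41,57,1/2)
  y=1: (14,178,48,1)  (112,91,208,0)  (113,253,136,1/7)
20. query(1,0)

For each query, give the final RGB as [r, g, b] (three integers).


at x=0,y=1 over L1,L2,L3,L4:
+L1 (α=2/3) → [86, 118/3, 18]
+L2 (α=3/4) → [299/4, 941/6, 165/4]
+L3 (α=0) → [299/4, 941/6, 165/4]
+L4 (α=1/2) → [1259/8, 2153/12, 1085/8]
= [157, 179, 136]

at x=2,y=0 over L1,L2,L3,L4:
+L1 (α=3/8) → [45/4, 93/8, 765/8]
+L2 (α=2/3) → [343/4, 831/8, 847/8]
+L3 (α=6/7) → [6247/28, 11007/56, 12847/56]
+L4 (α=3/5) → [14647/70, 30243/140, 24019/140]
rounded: [209, 216, 172]

at x=1,y=0 over L1,L2,L3,L5,L6,L7:
after L1 α=3/4: [81/4, 693/4, 42]
after L2 α=1/2: [569/8, 741/8, 289/2]
after L3 α=1/8: [5183/64, 6795/64, 2297/16]
after L5 α=1/3: [13343/96, 4473/32, 3433/24]
after L6 α=1/3: [23375/144, 7225/48, 5173/36]
after L7 α=1/4: [23615/192, 10409/64, 7249/48]
= [123, 163, 151]

(2,1) stack=L1,L2,L3,L5,L6,L7; from [0,0,0]:
L1 α=1/2: [13/2, 229/2, 193/2]
L2 α=3/4: [1105/8, 265/8, 691/8]
L3 α=1/3: [399/4, 395/4, 1207/12]
L5 α=1/6: [705/8, 2539/24, 6647/72]
L6 α=1/4: [3451/32, 3723/32, 12527/96]
L7 α=4/5: [17531/160, 27019/160, 35567/480]
rounded: [110, 169, 74]

(0,0) stack=L1,L2,L3,L5,L6,L7; from [0,0,0]:
+L1 (α=5/6) → [305/3, 395/6, 230/3]
+L2 (α=1/3) → [979/9, 458/9, 910/9]
+L3 (α=2/3) → [2077/27, 3788/27, 4456/27]
+L5 (α=1/4) → [2177/18, 2155/18, 1447/9]
+L6 (α=1/2) → [6749/36, 6079/36, 1799/9]
+L7 (α=1/3) → [8207/54, 7663/54, 4822/27]
rounded: [152, 142, 179]

query (2,0) [L1,L2,L3,L5] — begin 0,0,0
after L1 α=3/8: [45/4, 93/8, 765/8]
after L2 α=2/3: [343/4, 831/8, 847/8]
after L3 α=6/7: [6247/28, 11007/56, 12847/56]
after L5 α=1/6: [32971/168, 62539/336, 71683/336]
rounded: [196, 186, 213]

query (0,0) [L1,L2,L3,L5] — begin 0,0,0
+L1 (α=5/6) → [305/3, 395/6, 230/3]
+L2 (α=1/3) → [979/9, 458/9, 910/9]
+L3 (α=2/3) → [2077/27, 3788/27, 4456/27]
+L5 (α=1/4) → [2177/18, 2155/18, 1447/9]
→ [121, 120, 161]

(1,0) stack=L1,L2,L3,L5,L8,L9; from [0,0,0]:
after L1 α=3/4: [81/4, 693/4, 42]
after L2 α=1/2: [569/8, 741/8, 289/2]
after L3 α=1/8: [5183/64, 6795/64, 2297/16]
after L5 α=1/3: [13343/96, 4473/32, 3433/24]
after L8 α=0: [13343/96, 4473/32, 3433/24]
after L9 α=1/2: [28991/192, 10521/64, 6265/48]
→ [151, 164, 131]


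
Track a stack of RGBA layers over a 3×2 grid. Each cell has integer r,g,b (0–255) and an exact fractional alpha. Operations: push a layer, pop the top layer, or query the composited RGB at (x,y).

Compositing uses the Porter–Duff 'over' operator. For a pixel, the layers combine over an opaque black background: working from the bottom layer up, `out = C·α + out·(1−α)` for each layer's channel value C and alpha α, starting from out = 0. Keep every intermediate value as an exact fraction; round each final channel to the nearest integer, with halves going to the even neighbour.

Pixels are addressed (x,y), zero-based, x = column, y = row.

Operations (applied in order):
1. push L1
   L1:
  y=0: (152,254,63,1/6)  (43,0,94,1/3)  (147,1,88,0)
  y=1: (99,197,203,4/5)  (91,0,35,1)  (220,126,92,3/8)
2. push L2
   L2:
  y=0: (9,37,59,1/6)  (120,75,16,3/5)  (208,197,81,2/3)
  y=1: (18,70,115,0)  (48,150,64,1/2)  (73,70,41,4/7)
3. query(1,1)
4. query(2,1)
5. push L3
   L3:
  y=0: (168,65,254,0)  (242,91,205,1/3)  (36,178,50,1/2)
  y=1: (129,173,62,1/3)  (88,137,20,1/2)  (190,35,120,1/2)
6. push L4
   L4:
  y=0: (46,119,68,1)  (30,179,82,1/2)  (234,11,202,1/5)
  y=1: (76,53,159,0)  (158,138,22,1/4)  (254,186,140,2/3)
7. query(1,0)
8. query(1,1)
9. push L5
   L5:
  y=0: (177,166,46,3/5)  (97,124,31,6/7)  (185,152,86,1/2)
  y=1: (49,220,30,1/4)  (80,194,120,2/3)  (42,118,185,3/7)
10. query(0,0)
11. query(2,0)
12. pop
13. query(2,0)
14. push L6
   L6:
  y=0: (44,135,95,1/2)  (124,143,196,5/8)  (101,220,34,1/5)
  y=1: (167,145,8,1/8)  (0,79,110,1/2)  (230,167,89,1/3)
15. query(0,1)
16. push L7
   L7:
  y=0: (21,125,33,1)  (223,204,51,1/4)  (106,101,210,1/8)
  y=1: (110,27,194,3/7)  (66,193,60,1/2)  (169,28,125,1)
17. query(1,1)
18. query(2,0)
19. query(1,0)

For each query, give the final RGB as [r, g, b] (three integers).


(1,1) stack=L1,L2; from [0,0,0]:
L1 α=1: [91, 0, 35]
L2 α=1/2: [139/2, 75, 99/2]
→ [70, 75, 50]

at x=2,y=1 over L1,L2:
+L1 (α=3/8) → [165/2, 189/4, 69/2]
+L2 (α=4/7) → [1079/14, 241/4, 535/14]
= [77, 60, 38]

at x=1,y=0 over L1,L2,L3,L4:
L1 α=1/3: [43/3, 0, 94/3]
L2 α=3/5: [1166/15, 45, 332/15]
L3 α=1/3: [5962/45, 181/3, 3739/45]
L4 α=1/2: [3656/45, 359/3, 7429/90]
→ [81, 120, 83]

at x=1,y=1 over L1,L2,L3,L4:
+L1 (α=1) → [91, 0, 35]
+L2 (α=1/2) → [139/2, 75, 99/2]
+L3 (α=1/2) → [315/4, 106, 139/4]
+L4 (α=1/4) → [1577/16, 114, 505/16]
→ [99, 114, 32]

(0,0) stack=L1,L2,L3,L4,L5; from [0,0,0]:
+L1 (α=1/6) → [76/3, 127/3, 21/2]
+L2 (α=1/6) → [407/18, 373/9, 223/12]
+L3 (α=0) → [407/18, 373/9, 223/12]
+L4 (α=1) → [46, 119, 68]
+L5 (α=3/5) → [623/5, 736/5, 274/5]
→ [125, 147, 55]

at x=2,y=0 over L1,L2,L3,L4,L5:
after L1 α=0: [0, 0, 0]
after L2 α=2/3: [416/3, 394/3, 54]
after L3 α=1/2: [262/3, 464/3, 52]
after L4 α=1/5: [350/3, 1889/15, 82]
after L5 α=1/2: [905/6, 4169/30, 84]
= [151, 139, 84]

query (2,0) [L1,L2,L3,L4] — begin 0,0,0
+L1 (α=0) → [0, 0, 0]
+L2 (α=2/3) → [416/3, 394/3, 54]
+L3 (α=1/2) → [262/3, 464/3, 52]
+L4 (α=1/5) → [350/3, 1889/15, 82]
rounded: [117, 126, 82]

(0,1) stack=L1,L2,L3,L4,L6; from [0,0,0]:
after L1 α=4/5: [396/5, 788/5, 812/5]
after L2 α=0: [396/5, 788/5, 812/5]
after L3 α=1/3: [479/5, 2441/15, 1934/15]
after L4 α=0: [479/5, 2441/15, 1934/15]
after L6 α=1/8: [1047/10, 9631/60, 6829/60]
→ [105, 161, 114]

query (1,1) [L1,L2,L3,L4,L6,L7] — begin 0,0,0
+L1 (α=1) → [91, 0, 35]
+L2 (α=1/2) → [139/2, 75, 99/2]
+L3 (α=1/2) → [315/4, 106, 139/4]
+L4 (α=1/4) → [1577/16, 114, 505/16]
+L6 (α=1/2) → [1577/32, 193/2, 2265/32]
+L7 (α=1/2) → [3689/64, 579/4, 4185/64]
→ [58, 145, 65]

at x=2,y=0 over L1,L2,L3,L4,L6,L7:
after L1 α=0: [0, 0, 0]
after L2 α=2/3: [416/3, 394/3, 54]
after L3 α=1/2: [262/3, 464/3, 52]
after L4 α=1/5: [350/3, 1889/15, 82]
after L6 α=1/5: [1703/15, 10856/75, 362/5]
after L7 α=1/8: [13511/120, 83567/600, 448/5]
rounded: [113, 139, 90]

(1,0) stack=L1,L2,L3,L4,L6,L7; from [0,0,0]:
+L1 (α=1/3) → [43/3, 0, 94/3]
+L2 (α=3/5) → [1166/15, 45, 332/15]
+L3 (α=1/3) → [5962/45, 181/3, 3739/45]
+L4 (α=1/2) → [3656/45, 359/3, 7429/90]
+L6 (α=5/8) → [3239/30, 537/4, 36829/240]
+L7 (α=1/4) → [5469/40, 2427/16, 40909/320]
= [137, 152, 128]


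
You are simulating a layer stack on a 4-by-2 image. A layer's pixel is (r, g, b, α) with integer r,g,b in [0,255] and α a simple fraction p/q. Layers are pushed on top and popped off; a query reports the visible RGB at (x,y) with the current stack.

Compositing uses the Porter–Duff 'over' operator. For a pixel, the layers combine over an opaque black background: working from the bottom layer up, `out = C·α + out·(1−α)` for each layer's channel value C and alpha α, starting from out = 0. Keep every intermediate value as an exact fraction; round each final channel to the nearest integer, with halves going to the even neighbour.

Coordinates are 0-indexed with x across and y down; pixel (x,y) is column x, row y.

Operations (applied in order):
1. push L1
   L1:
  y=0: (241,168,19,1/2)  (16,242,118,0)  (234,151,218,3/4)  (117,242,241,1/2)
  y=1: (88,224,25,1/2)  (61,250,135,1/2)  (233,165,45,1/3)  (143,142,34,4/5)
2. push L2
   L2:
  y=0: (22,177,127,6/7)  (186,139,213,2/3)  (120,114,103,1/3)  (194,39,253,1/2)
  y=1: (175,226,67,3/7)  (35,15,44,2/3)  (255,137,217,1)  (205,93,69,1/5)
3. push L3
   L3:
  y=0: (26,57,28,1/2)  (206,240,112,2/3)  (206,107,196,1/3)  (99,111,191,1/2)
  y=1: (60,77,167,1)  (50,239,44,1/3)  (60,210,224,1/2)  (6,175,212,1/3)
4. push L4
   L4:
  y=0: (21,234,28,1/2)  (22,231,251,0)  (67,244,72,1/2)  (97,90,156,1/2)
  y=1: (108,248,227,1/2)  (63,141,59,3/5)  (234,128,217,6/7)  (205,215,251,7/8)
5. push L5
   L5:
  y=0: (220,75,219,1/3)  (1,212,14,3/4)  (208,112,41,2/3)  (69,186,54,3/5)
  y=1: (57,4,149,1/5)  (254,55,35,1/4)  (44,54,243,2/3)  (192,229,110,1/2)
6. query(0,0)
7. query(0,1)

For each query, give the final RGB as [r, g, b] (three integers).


at x=0,y=0 over L1,L2,L3,L4,L5:
+L1 (α=1/2) → [241/2, 84, 19/2]
+L2 (α=6/7) → [505/14, 1146/7, 1543/14]
+L3 (α=1/2) → [869/28, 1545/14, 1935/28]
+L4 (α=1/2) → [1457/56, 4821/28, 2719/56]
+L5 (α=1/3) → [2539/28, 1957/14, 8851/84]
= [91, 140, 105]

query (0,1) [L1,L2,L3,L4,L5] — begin 0,0,0
L1 α=1/2: [44, 112, 25/2]
L2 α=3/7: [701/7, 1126/7, 251/7]
L3 α=1: [60, 77, 167]
L4 α=1/2: [84, 325/2, 197]
L5 α=1/5: [393/5, 654/5, 937/5]
= [79, 131, 187]


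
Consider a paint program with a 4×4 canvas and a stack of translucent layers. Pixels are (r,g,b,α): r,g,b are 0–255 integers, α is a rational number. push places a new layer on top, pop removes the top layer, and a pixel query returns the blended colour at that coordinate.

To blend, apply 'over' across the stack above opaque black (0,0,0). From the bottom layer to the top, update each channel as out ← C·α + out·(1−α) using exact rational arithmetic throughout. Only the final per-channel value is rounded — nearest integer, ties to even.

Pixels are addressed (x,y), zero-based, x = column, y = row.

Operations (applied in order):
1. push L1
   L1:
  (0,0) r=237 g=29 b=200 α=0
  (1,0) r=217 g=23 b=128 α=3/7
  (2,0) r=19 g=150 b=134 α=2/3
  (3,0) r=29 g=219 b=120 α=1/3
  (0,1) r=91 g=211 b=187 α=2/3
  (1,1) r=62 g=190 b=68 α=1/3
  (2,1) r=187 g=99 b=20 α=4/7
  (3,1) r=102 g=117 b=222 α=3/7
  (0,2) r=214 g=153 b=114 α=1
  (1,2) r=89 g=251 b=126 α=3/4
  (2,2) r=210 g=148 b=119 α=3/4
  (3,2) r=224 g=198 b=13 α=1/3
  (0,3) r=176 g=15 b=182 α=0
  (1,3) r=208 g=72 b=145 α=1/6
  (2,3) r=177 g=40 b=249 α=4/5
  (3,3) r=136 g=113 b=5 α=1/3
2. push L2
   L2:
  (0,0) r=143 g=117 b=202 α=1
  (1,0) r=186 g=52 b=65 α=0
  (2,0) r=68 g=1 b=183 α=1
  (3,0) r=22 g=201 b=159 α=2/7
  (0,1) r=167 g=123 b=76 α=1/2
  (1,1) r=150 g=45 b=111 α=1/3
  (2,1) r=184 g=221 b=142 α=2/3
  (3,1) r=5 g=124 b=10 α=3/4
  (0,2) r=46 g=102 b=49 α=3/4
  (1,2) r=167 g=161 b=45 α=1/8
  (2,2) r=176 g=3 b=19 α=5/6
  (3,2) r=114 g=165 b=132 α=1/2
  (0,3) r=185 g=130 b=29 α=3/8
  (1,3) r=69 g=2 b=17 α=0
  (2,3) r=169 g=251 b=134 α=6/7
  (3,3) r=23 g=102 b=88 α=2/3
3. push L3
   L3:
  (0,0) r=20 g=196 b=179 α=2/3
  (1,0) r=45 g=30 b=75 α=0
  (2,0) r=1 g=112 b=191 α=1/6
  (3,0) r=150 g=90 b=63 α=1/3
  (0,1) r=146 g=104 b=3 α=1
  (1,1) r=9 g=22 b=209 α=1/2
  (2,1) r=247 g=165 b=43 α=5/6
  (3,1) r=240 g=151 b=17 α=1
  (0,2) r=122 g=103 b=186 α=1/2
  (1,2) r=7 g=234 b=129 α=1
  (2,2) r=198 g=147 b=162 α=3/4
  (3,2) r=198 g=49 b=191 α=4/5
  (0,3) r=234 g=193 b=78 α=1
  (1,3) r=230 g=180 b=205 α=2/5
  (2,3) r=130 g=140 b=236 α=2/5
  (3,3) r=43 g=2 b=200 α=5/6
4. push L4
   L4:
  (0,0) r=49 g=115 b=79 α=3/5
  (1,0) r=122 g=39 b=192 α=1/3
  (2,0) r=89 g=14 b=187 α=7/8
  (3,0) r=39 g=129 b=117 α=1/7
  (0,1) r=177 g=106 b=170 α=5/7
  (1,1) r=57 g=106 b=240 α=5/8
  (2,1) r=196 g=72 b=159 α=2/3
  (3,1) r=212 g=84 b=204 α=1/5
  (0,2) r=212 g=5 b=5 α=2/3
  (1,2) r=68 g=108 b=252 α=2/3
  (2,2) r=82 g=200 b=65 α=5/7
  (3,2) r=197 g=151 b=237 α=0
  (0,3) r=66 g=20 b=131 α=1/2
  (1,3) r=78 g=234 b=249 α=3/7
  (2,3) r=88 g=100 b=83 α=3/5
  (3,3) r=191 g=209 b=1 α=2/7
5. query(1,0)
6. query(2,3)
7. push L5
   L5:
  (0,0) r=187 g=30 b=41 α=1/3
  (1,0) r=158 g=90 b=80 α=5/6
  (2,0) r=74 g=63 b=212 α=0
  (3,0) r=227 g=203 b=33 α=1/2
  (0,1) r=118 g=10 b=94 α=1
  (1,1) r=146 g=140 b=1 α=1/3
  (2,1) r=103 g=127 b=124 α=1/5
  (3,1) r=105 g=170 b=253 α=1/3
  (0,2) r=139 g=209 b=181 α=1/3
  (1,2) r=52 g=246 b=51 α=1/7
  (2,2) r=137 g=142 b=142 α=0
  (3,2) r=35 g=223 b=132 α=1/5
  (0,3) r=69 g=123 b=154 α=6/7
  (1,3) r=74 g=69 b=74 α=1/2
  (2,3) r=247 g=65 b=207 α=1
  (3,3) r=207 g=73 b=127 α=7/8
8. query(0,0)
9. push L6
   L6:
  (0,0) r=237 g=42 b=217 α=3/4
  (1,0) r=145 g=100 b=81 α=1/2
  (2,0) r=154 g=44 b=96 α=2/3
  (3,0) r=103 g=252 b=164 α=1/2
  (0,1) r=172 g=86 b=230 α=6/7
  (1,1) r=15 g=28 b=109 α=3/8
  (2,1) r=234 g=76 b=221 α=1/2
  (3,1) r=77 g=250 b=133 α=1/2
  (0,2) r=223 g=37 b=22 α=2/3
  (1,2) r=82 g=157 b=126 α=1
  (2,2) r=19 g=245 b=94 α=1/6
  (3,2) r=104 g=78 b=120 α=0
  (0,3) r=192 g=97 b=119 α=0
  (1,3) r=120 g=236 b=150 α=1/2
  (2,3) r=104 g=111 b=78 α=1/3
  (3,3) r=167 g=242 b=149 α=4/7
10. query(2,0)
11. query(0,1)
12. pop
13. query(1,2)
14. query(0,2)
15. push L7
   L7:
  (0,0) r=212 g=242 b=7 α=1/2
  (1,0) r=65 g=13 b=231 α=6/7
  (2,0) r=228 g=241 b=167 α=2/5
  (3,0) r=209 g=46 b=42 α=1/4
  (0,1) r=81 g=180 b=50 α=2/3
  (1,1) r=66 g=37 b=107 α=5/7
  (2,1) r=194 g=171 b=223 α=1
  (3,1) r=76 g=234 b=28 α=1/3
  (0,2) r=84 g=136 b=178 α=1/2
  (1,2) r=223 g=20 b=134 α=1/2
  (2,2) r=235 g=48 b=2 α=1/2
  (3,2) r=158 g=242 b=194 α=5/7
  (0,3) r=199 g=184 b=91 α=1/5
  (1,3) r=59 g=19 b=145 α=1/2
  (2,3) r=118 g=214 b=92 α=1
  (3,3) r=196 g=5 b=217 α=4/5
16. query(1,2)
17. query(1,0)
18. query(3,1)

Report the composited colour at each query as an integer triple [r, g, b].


(1,0) stack=L1,L2,L3,L4; from [0,0,0]:
+L1 (α=3/7) → [93, 69/7, 384/7]
+L2 (α=0) → [93, 69/7, 384/7]
+L3 (α=0) → [93, 69/7, 384/7]
+L4 (α=1/3) → [308/3, 137/7, 704/7]
→ [103, 20, 101]

query (2,3) [L1,L2,L3,L4] — begin 0,0,0
+L1 (α=4/5) → [708/5, 32, 996/5]
+L2 (α=6/7) → [5778/35, 1538/7, 5016/35]
+L3 (α=2/5) → [26434/175, 6574/35, 31568/175]
+L4 (α=3/5) → [99068/875, 23648/175, 106711/875]
→ [113, 135, 122]

(0,0) stack=L1,L2,L3,L4,L5; from [0,0,0]:
L1 α=0: [0, 0, 0]
L2 α=1: [143, 117, 202]
L3 α=2/3: [61, 509/3, 560/3]
L4 α=3/5: [269/5, 2053/15, 1831/15]
L5 α=1/3: [491/5, 4556/45, 4277/45]
rounded: [98, 101, 95]

query (2,0) [L1,L2,L3,L4,L5,L6] — begin 0,0,0
L1 α=2/3: [38/3, 100, 268/3]
L2 α=1: [68, 1, 183]
L3 α=1/6: [341/6, 39/2, 553/3]
L4 α=7/8: [4079/48, 235/16, 560/3]
L5 α=0: [4079/48, 235/16, 560/3]
L6 α=2/3: [18863/144, 1643/48, 1136/9]
rounded: [131, 34, 126]

(0,1) stack=L1,L2,L3,L4,L5,L6; from [0,0,0]:
L1 α=2/3: [182/3, 422/3, 374/3]
L2 α=1/2: [683/6, 791/6, 301/3]
L3 α=1: [146, 104, 3]
L4 α=5/7: [1177/7, 738/7, 856/7]
L5 α=1: [118, 10, 94]
L6 α=6/7: [1150/7, 526/7, 1474/7]
rounded: [164, 75, 211]

query (1,2) [L1,L2,L3,L4,L5] — begin 0,0,0
L1 α=3/4: [267/4, 753/4, 189/2]
L2 α=1/8: [2537/32, 5915/32, 1413/16]
L3 α=1: [7, 234, 129]
L4 α=2/3: [143/3, 150, 211]
L5 α=1/7: [338/7, 1146/7, 1317/7]
rounded: [48, 164, 188]

(0,2) stack=L1,L2,L3,L4,L5; from [0,0,0]:
after L1 α=1: [214, 153, 114]
after L2 α=3/4: [88, 459/4, 261/4]
after L3 α=1/2: [105, 871/8, 1005/8]
after L4 α=2/3: [529/3, 317/8, 1085/24]
after L5 α=1/3: [1475/9, 1153/12, 3257/36]
= [164, 96, 90]

(1,2) stack=L1,L2,L3,L4,L5,L7; from [0,0,0]:
L1 α=3/4: [267/4, 753/4, 189/2]
L2 α=1/8: [2537/32, 5915/32, 1413/16]
L3 α=1: [7, 234, 129]
L4 α=2/3: [143/3, 150, 211]
L5 α=1/7: [338/7, 1146/7, 1317/7]
L7 α=1/2: [1899/14, 643/7, 2255/14]
→ [136, 92, 161]

(1,0) stack=L1,L2,L3,L4,L5,L7; from [0,0,0]:
after L1 α=3/7: [93, 69/7, 384/7]
after L2 α=0: [93, 69/7, 384/7]
after L3 α=0: [93, 69/7, 384/7]
after L4 α=1/3: [308/3, 137/7, 704/7]
after L5 α=5/6: [1339/9, 3287/42, 584/7]
after L7 α=6/7: [4849/63, 6563/294, 10286/49]
= [77, 22, 210]

at x=3,y=1 over L1,L2,L3,L4,L5,L7:
L1 α=3/7: [306/7, 351/7, 666/7]
L2 α=3/4: [411/28, 2955/28, 219/7]
L3 α=1: [240, 151, 17]
L4 α=1/5: [1172/5, 688/5, 272/5]
L5 α=1/3: [2869/15, 742/5, 603/5]
L7 α=1/3: [6878/45, 2654/15, 1346/15]
rounded: [153, 177, 90]
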